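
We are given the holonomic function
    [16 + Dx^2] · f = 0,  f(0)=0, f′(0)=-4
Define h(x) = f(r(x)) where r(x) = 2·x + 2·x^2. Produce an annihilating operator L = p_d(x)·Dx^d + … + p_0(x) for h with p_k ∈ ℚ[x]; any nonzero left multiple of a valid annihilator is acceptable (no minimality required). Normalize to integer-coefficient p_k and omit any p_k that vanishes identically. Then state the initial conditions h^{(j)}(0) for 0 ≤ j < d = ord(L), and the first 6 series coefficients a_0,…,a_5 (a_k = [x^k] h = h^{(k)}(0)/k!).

f: a_k = 0, -4, 0, 32/3, 0, -128/15, …
h₀=f(r): pull back L_f along r ⇒ L₀.
L = (64 + 384·x + 768·x^2 + 512·x^3) - 2·Dx + (1 + 2·x)·Dx^2  (order 2).
h: a_k = 0, -8, -8, 256/3, 256, -256/15, …
ICs: h(0) = 0, h′(0) = -8.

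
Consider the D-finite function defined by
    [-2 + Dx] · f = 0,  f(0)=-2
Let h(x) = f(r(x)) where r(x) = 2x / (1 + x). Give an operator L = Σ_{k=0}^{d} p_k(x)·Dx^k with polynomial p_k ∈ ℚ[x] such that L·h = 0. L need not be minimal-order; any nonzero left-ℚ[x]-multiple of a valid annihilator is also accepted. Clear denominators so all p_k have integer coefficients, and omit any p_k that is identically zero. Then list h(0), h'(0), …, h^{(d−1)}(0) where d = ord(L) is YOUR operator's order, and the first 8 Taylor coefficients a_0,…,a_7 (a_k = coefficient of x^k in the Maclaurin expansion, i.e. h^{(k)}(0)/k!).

f: a_k = -2, -4, -4, -8/3, -4/3, -8/15, -8/45, -16/315, …
Change of var in L_f (x↦r) gives L₀.
L = -4 + (1 + 2·x + x^2)·Dx  (order 1).
h: a_k = -2, -8, -8, 8/3, 8/3, -56/15, 88/45, 136/315, …
ICs: h(0) = -2.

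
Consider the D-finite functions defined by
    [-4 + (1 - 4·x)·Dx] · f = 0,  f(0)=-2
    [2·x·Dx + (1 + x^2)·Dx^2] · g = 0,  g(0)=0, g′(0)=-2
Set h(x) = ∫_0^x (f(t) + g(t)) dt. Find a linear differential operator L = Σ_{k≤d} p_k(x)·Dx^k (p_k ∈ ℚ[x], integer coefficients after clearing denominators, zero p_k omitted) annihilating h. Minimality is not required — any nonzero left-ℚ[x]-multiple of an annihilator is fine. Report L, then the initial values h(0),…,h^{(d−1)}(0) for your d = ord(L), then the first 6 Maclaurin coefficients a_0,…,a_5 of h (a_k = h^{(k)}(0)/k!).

f: a_k = -2, -8, -32, -128, -512, -2048, …
g: a_k = 0, -2, 0, 2/3, 0, -2/5, …
Sum ⇒ L₀ = lclm(L_f,L_g) in ℚ(x)⟨Dx⟩.
h=∫₀ˣh₀: take L = L₀·Dx.
L = (-8 + 128·x + 24·x^2)·Dx^2 + (49 - 8·x + 109·x^2 + 24·x^3)·Dx^3 + (-4 + 15·x + 15·x^3 + 4·x^4)·Dx^4  (order 4).
h: a_k = 0, -2, -5, -32/3, -191/6, -512/5, …
ICs: h(0) = 0, h′(0) = -2, h′′(0) = -10, h′′′(0) = -64.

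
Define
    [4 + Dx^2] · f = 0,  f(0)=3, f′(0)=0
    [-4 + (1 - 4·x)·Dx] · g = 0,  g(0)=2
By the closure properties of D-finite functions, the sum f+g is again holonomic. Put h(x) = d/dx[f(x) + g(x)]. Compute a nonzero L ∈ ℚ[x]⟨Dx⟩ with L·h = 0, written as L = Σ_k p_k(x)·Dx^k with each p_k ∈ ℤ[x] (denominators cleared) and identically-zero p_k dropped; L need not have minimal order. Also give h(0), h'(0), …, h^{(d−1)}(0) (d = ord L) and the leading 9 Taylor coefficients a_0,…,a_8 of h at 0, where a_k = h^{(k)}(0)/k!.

f: a_k = 3, 0, -6, 0, 2, 0, -4/15, 0, 2/105, …
g: a_k = 2, 8, 32, 128, 512, 2048, 8192, 32768, 131072, …
f+g: L₀ = lclm(L_f,L_g), ord ≤ 2+1.
h₀' ⇒ L via d/dx closure of L₀.
L = (1568 - 256·x + 512·x^2) + (-100 + 432·x - 192·x^2 + 256·x^3)·Dx + (392 - 64·x + 128·x^2)·Dx^2 + (-25 + 108·x - 48·x^2 + 64·x^3)·Dx^3  (order 3).
h: a_k = 8, 52, 384, 2056, 10240, 245752/5, 229376, 110100496/105, 4718592, …
ICs: h(0) = 8, h′(0) = 52, h′′(0) = 768.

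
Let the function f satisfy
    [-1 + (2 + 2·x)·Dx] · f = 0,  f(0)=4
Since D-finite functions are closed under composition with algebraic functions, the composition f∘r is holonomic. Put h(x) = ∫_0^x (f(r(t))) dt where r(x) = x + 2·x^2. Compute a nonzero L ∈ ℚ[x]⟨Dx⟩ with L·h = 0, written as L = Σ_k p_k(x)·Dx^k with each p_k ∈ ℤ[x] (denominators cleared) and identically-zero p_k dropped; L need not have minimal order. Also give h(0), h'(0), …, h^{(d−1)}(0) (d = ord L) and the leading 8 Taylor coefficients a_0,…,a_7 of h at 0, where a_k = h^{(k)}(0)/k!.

f: a_k = 4, 2, -1/2, 1/4, -5/32, 7/64, -21/256, 33/512, …
h₀=f(r): pull back L_f along r ⇒ L₀.
h=∫h₀ ⇒ L = L₀·Dx.
L = (-1 - 4·x)·Dx + (2 + 2·x + 4·x^2)·Dx^2  (order 2).
h: a_k = 0, 4, 1, 7/6, -7/16, -21/160, 119/384, -27/256, …
ICs: h(0) = 0, h′(0) = 4.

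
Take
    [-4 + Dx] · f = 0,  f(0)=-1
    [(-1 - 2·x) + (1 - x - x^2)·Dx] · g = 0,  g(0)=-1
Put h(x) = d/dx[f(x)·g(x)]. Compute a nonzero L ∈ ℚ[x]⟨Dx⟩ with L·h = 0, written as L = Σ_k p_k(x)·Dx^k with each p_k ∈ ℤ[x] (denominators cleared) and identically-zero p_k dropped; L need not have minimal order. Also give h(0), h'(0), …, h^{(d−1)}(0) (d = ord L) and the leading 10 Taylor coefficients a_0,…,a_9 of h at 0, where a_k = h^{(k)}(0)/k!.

f: a_k = -1, -4, -8, -32/3, -32/3, -128/15, -256/45, -1024/315, -512/315, -2048/2835, …
g: a_k = -1, -1, -2, -3, -5, -8, -13, -21, -34, -55, …
L₀ := L_f ⊗_s L_g (sym. prod.), ord ≤ 1.
Differentiate: ansatz ord ≤ ord L₀ ⇒ L.
L = (28 - 18·x - 34·x^2 + 16·x^3 + 16·x^4) + (-5 + 7·x + 7·x^2 - 6·x^3 - 4·x^4)·Dx  (order 1).
h: a_k = 5, 28, 89, 652/3, 1388/3, 2746/3, 78227/45, 1014352/315, 263891/45, 29892022/2835, …
ICs: h(0) = 5.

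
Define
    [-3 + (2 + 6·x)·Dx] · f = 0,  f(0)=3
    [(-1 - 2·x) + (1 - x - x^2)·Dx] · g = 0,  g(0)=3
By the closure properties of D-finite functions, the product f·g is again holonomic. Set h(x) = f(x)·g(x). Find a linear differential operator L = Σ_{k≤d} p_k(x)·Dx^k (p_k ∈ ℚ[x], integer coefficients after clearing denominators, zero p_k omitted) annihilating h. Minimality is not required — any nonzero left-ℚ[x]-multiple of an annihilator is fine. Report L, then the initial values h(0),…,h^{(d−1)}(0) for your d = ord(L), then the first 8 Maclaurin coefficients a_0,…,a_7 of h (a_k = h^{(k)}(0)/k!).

L = (5 + 7·x + 9·x^2) + (-2 - 4·x + 8·x^2 + 6·x^3)·Dx  (order 1).
h: a_k = 9, 45/2, 171/8, 945/16, 6651/128, 43731/256, 90351/1024, 1180089/2048, …
ICs: h(0) = 9.

f: a_k = 3, 9/2, -27/8, 81/16, -1215/128, 5103/256, -45927/1024, 216513/2048, …
g: a_k = 3, 3, 6, 9, 15, 24, 39, 63, …
h₀=f·g: eliminate ⇒ L₀, order ≤ 1·1.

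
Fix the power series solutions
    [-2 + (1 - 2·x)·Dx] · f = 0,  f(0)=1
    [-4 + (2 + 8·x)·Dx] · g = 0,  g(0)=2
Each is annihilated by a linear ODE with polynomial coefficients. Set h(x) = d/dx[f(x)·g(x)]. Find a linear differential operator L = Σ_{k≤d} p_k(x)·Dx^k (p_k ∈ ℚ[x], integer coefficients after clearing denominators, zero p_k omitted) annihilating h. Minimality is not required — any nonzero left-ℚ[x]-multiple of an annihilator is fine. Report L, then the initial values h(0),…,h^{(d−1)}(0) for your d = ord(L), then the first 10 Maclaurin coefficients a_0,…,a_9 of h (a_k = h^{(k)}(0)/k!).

L = (3 + 24·x + 12·x^2) + (-1 - 3·x + 6·x^2 + 8·x^3)·Dx  (order 1).
h: a_k = 8, 24, 96, 176, 720, 720, 5376, -1440, 48240, -87280, …
ICs: h(0) = 8.

f: a_k = 1, 2, 4, 8, 16, 32, 64, 128, 256, 512, …
g: a_k = 2, 4, -4, 8, -20, 56, -168, 528, -1716, 5720, …
Product ⇒ symmetric product L₀, ord ≤ 1.
h₀' ⇒ L via d/dx closure of L₀.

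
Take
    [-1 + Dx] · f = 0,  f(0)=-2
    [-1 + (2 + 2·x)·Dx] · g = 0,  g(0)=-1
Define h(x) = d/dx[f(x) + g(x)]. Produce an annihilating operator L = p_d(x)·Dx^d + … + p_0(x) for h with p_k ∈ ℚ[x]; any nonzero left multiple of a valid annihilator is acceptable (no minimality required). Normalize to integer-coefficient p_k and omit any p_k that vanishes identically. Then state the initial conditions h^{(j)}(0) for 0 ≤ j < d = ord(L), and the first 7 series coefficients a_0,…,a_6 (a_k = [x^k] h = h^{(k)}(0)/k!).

f: a_k = -2, -2, -1, -1/3, -1/12, -1/60, -1/360, …
g: a_k = -1, -1/2, 1/8, -1/16, 5/128, -7/256, 21/1024, …
Sum ⇒ L₀ = lclm(L_f,L_g) in ℚ(x)⟨Dx⟩.
h=h₀': d/dx-closure on L₀ ⇒ L.
L = (-5 - 2·x) + (-1 - 8·x - 4·x^2)·Dx + (6 + 10·x + 4·x^2)·Dx^2  (order 2).
h: a_k = -5/2, -7/4, -19/16, -17/96, -169/768, 817/7680, -10651/92160, …
ICs: h(0) = -5/2, h′(0) = -7/4.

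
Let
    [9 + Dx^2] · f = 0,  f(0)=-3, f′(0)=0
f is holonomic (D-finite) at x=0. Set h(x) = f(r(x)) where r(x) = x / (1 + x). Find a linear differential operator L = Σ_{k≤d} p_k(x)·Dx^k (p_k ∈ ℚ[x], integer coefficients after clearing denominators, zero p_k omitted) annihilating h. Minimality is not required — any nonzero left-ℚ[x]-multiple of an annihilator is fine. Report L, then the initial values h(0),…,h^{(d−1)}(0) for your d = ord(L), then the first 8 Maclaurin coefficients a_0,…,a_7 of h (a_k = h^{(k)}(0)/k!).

L = 9 + (2 + 6·x + 6·x^2 + 2·x^3)·Dx + (1 + 4·x + 6·x^2 + 4·x^3 + x^4)·Dx^2  (order 2).
h: a_k = -3, 0, 27/2, -27, 243/8, -27/2, -2457/80, 4131/40, …
ICs: h(0) = -3, h′(0) = 0.

f: a_k = -3, 0, 27/2, 0, -81/8, 0, 243/80, 0, …
L₀ from L_f via x↦r, Dx↦r'^{-1}Dx.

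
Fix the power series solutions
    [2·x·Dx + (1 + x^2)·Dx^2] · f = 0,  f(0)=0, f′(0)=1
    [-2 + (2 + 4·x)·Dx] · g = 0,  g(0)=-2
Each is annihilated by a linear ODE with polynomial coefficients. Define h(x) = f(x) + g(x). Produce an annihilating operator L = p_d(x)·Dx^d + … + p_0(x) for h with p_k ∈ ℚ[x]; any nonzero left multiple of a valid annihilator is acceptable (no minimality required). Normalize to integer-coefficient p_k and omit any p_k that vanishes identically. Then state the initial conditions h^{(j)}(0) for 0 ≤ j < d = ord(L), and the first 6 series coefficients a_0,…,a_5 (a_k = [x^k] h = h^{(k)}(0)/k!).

f: a_k = 0, 1, 0, -1/3, 0, 1/5, …
g: a_k = -2, -2, 1, -1, 5/4, -7/4, …
L₀ := lclm(L_f,L_g); ord L₀ ≤ 2+1.
L = (-4 - 20·x + 12·x^2 + 12·x^3)·Dx + (-10 - 16·x - 16·x^2 + 48·x^3 + 42·x^4)·Dx^2 + (-2 + 12·x^2 + 12·x^3 + 14·x^4 + 12·x^5)·Dx^3  (order 3).
h: a_k = -2, -1, 1, -4/3, 5/4, -31/20, …
ICs: h(0) = -2, h′(0) = -1, h′′(0) = 2.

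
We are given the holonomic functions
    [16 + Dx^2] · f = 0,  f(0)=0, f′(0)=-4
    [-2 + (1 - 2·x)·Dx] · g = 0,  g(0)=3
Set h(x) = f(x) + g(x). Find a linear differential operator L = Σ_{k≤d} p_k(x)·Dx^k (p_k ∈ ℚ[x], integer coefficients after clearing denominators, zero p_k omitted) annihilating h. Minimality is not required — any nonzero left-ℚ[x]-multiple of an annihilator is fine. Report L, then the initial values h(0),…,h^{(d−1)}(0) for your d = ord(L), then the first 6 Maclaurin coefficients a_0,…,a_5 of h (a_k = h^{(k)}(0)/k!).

f: a_k = 0, -4, 0, 32/3, 0, -128/15, …
g: a_k = 3, 6, 12, 24, 48, 96, …
h₀=f+g: left-lcm gives L₀, ord ≤ 3.
L = (-160 + 256·x - 256·x^2) + (48 - 224·x + 384·x^2 - 256·x^3)·Dx + (-10 + 16·x - 16·x^2)·Dx^2 + (3 - 14·x + 24·x^2 - 16·x^3)·Dx^3  (order 3).
h: a_k = 3, 2, 12, 104/3, 48, 1312/15, …
ICs: h(0) = 3, h′(0) = 2, h′′(0) = 24.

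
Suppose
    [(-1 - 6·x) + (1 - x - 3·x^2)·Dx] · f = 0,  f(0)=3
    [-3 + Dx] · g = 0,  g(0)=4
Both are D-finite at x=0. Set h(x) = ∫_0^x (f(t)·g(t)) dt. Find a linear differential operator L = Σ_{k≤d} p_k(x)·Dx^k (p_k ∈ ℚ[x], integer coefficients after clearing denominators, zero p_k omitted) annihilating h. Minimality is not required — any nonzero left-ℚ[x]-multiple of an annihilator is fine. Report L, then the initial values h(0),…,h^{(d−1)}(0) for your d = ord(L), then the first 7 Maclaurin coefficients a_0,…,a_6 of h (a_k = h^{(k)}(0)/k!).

f: a_k = 3, 3, 12, 21, 57, 120, 291, …
g: a_k = 4, 12, 18, 18, 27/2, 81/10, 81/20, …
h₀=f·g: eliminate ⇒ L₀, order ≤ 1·1.
h=∫h₀ ⇒ L = L₀·Dx.
L = (4 + 3·x - 9·x^2)·Dx + (-1 + x + 3·x^2)·Dx^2  (order 2).
h: a_k = 0, 12, 24, 46, 84, 1581/10, 1519/5, …
ICs: h(0) = 0, h′(0) = 12.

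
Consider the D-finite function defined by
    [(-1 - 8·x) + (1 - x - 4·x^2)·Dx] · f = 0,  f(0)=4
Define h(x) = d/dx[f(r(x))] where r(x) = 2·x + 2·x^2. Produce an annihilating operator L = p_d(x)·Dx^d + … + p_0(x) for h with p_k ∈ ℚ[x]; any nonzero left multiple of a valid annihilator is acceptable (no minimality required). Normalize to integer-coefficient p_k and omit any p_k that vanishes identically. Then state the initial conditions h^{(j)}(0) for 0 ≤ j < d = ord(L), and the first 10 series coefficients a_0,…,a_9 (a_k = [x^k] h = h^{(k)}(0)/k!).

L = (22 + 204·x + 1260·x^2 + 4672·x^3 + 8736·x^4 + 7680·x^5 + 2560·x^6) + (-1 - 16·x + 6·x^2 + 420·x^3 + 1520·x^4 + 2400·x^5 + 1792·x^6 + 512·x^7)·Dx  (order 1).
h: a_k = 8, 176, 1344, 11200, 83040, 596160, 4161024, 28428800, 191270016, 1270808320, …
ICs: h(0) = 8.

f: a_k = 4, 4, 20, 36, 116, 260, 724, 1764, 4660, 11716, …
f∘r: x↦r, Dx↦Dx/r' in L_f ⇒ L₀.
Derive L from L₀ (diff closure).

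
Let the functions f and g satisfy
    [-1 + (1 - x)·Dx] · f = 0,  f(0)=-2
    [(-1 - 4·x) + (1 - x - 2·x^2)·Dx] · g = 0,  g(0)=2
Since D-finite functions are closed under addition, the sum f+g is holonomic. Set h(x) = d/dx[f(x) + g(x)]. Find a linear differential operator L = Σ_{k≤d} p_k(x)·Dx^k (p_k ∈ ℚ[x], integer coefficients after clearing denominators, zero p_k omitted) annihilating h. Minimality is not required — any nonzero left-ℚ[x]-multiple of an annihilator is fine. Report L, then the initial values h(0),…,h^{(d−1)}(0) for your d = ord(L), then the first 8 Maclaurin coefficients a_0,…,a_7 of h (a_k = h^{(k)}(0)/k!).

f: a_k = -2, -2, -2, -2, -2, -2, -2, -2, …
g: a_k = 2, 2, 6, 10, 22, 42, 86, 170, …
f+g: L₀ = lclm(L_f,L_g), ord ≤ 1+1.
h=h₀': d/dx-closure on L₀ ⇒ L.
L = (-6 - 48·x - 96·x^3 + 24·x^4) + (6 + 18·x - 12·x^2 + 24·x^3 - 90·x^4 + 24·x^5)·Dx + (-1 + 2·x - 5·x^2 + 12·x^3 + 2·x^4 - 14·x^5 + 4·x^6)·Dx^2  (order 2).
h: a_k = 0, 8, 24, 80, 200, 504, 1176, 2720, …
ICs: h(0) = 0, h′(0) = 8.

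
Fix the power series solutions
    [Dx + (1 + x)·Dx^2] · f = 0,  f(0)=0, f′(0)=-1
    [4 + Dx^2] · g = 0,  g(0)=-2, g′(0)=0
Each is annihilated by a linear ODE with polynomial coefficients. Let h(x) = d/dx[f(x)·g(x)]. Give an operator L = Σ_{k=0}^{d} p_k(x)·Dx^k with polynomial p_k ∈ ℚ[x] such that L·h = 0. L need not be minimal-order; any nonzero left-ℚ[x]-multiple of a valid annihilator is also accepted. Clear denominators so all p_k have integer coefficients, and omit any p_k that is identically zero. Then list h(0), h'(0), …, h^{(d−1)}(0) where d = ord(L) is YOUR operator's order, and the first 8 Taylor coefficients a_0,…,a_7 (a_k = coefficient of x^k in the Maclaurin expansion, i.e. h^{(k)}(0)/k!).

L = (-56 + 896·x + 4416·x^2 + 8064·x^3 + 7136·x^4 + 3072·x^5 + 512·x^6) + (72 + 776·x + 2080·x^2 + 2400·x^3 + 1280·x^4 + 256·x^5)·Dx + (70 + 824·x + 2780·x^2 + 4416·x^3 + 3664·x^4 + 1536·x^5 + 256·x^6)·Dx^2 + (18 + 194·x + 520·x^2 + 600·x^3 + 320·x^4 + 64·x^5)·Dx^3 + (21 + 150·x + 419·x^2 + 600·x^3 + 470·x^4 + 192·x^5 + 32·x^6)·Dx^4  (order 4).
h: a_k = 2, -2, -10, 6, 2, 0, -26/15, 62/45, …
ICs: h(0) = 2, h′(0) = -2, h′′(0) = -20, h′′′(0) = 36.

f: a_k = 0, -1, 1/2, -1/3, 1/4, -1/5, 1/6, -1/7, …
g: a_k = -2, 0, 4, 0, -4/3, 0, 8/45, 0, …
Product ⇒ symmetric product L₀, ord ≤ 4.
Derive L from L₀ (diff closure).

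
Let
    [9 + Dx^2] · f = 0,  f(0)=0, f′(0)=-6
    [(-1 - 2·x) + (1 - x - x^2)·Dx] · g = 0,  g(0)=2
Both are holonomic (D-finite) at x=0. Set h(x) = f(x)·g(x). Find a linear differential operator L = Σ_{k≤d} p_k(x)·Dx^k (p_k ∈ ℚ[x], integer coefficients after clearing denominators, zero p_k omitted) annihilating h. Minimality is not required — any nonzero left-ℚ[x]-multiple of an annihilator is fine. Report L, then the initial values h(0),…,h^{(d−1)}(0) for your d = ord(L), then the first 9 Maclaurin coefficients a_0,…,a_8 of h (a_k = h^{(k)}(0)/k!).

f: a_k = 0, -6, 0, 9, 0, -81/20, 0, 243/280, 0, …
g: a_k = 2, 2, 4, 6, 10, 16, 26, 42, 68, …
h₀=f·g: eliminate ⇒ L₀, order ≤ 2·1.
L = (-7 + 9·x + 9·x^2) + (2 + 4·x)·Dx + (-1 + x + x^2)·Dx^2  (order 2).
h: a_k = 0, -12, -12, -6, -18, -321/10, -501/10, -2253/28, -18279/140, …
ICs: h(0) = 0, h′(0) = -12.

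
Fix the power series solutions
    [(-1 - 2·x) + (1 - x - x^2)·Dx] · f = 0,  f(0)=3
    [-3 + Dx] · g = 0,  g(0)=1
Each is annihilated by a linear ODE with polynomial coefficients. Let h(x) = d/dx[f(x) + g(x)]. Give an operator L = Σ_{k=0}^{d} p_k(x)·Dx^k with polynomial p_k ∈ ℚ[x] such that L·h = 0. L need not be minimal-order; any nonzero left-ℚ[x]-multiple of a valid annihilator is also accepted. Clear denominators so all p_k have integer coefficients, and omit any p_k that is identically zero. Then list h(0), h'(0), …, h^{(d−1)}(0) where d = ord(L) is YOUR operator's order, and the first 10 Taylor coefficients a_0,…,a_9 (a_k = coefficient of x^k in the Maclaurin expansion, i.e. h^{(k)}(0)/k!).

L = (18 + 126·x + 144·x^2 + 180·x^3 + 54·x^4) + (-9 - 48·x - 81·x^2 - 24·x^3 + 45·x^4 + 18·x^5)·Dx + (1 + 2·x + 11·x^2 - 12·x^3 - 21·x^4 - 6·x^5)·Dx^2  (order 2).
h: a_k = 6, 21, 81/2, 147/2, 1041/8, 9603/40, 35523/80, 457689/560, 6654987/4480, 11962329/4480, …
ICs: h(0) = 6, h′(0) = 21.

f: a_k = 3, 3, 6, 9, 15, 24, 39, 63, 102, 165, …
g: a_k = 1, 3, 9/2, 9/2, 27/8, 81/40, 81/80, 243/560, 729/4480, 243/4480, …
Weyl lclm of L_f,L_g ⇒ L₀ (ord ≤ 2).
h₀' ⇒ L via d/dx closure of L₀.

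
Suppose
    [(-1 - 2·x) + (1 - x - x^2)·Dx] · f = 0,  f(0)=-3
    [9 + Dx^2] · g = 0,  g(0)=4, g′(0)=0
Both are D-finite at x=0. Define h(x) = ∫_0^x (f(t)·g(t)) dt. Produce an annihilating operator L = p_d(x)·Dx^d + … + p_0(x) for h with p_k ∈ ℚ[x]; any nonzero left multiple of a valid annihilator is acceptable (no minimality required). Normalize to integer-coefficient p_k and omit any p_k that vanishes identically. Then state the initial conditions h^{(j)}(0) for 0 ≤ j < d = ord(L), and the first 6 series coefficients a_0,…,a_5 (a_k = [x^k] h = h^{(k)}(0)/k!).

f: a_k = -3, -3, -6, -9, -15, -24, …
g: a_k = 4, 0, -18, 0, 27/2, 0, …
Product ⇒ symmetric product L₀, ord ≤ 2.
∫: right-multiply L₀ by Dx.
L = (-7 + 9·x + 9·x^2)·Dx + (2 + 4·x)·Dx^2 + (-1 + x + x^2)·Dx^3  (order 3).
h: a_k = 0, -12, -6, 10, 9/2, 3/2, …
ICs: h(0) = 0, h′(0) = -12, h′′(0) = -12.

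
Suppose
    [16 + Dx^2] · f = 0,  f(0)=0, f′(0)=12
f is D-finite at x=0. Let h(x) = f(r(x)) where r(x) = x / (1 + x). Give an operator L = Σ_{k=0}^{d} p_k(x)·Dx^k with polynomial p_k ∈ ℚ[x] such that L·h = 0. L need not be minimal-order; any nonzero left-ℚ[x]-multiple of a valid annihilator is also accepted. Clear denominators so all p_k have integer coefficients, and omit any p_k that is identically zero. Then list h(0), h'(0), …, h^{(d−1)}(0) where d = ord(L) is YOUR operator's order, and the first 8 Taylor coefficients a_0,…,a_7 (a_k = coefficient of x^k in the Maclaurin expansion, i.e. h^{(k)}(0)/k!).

f: a_k = 0, 12, 0, -32, 0, 128/5, 0, -1024/105, …
h₀=f(r): pull back L_f along r ⇒ L₀.
L = 16 + (2 + 6·x + 6·x^2 + 2·x^3)·Dx + (1 + 4·x + 6·x^2 + 4·x^3 + x^4)·Dx^2  (order 2).
h: a_k = 0, 12, -12, -20, 84, -772/5, 180, -9844/105, …
ICs: h(0) = 0, h′(0) = 12.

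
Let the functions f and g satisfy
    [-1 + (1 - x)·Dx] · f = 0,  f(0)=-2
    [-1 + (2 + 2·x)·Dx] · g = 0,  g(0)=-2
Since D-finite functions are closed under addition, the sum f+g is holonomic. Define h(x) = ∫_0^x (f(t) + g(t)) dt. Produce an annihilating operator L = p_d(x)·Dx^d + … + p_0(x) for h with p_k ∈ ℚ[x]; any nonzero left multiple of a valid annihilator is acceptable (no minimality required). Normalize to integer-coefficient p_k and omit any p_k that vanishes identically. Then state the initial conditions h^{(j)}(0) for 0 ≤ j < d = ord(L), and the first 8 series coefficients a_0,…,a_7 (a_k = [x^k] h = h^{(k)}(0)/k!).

f: a_k = -2, -2, -2, -2, -2, -2, -2, -2, …
g: a_k = -2, -1, 1/4, -1/8, 5/64, -7/128, 21/512, -33/1024, …
L₀ := lclm(L_f,L_g); ord L₀ ≤ 1+1.
h=∫₀ˣh₀: take L = L₀·Dx.
L = (-5 - 3·x)·Dx + (9 + 14·x + 9·x^2)·Dx^2 + (-2 - 6·x + 2·x^2 + 6·x^3)·Dx^3  (order 3).
h: a_k = 0, -4, -3/2, -7/12, -17/32, -123/320, -263/768, -1003/3584, …
ICs: h(0) = 0, h′(0) = -4, h′′(0) = -3.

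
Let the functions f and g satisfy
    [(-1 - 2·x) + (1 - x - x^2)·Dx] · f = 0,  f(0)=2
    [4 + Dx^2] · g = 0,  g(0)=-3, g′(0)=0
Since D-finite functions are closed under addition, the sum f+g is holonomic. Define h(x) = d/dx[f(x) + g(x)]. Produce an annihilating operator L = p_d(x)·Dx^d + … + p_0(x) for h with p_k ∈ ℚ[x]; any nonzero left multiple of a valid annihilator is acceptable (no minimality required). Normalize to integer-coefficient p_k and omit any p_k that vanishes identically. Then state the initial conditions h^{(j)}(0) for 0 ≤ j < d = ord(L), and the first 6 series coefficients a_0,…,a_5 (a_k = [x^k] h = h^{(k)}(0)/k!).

L = (272 + 704·x + 880·x^2 + 400·x^3 + 320·x^4 + 144·x^5 + 48·x^6) + (-44 - 52·x + 108·x^2 + 80·x^3 + 40·x^4 + 72·x^5 + 56·x^6 + 16·x^7)·Dx + (68 + 176·x + 220·x^2 + 100·x^3 + 80·x^4 + 36·x^5 + 12·x^6)·Dx^2 + (-11 - 13·x + 27·x^2 + 20·x^3 + 10·x^4 + 18·x^5 + 14·x^6 + 4·x^7)·Dx^3  (order 3).
h: a_k = 2, 20, 18, 32, 80, 788/5, …
ICs: h(0) = 2, h′(0) = 20, h′′(0) = 36.

f: a_k = 2, 2, 4, 6, 10, 16, …
g: a_k = -3, 0, 6, 0, -2, 0, …
L₀ := lclm(L_f,L_g); ord L₀ ≤ 1+2.
h=h₀': d/dx-closure on L₀ ⇒ L.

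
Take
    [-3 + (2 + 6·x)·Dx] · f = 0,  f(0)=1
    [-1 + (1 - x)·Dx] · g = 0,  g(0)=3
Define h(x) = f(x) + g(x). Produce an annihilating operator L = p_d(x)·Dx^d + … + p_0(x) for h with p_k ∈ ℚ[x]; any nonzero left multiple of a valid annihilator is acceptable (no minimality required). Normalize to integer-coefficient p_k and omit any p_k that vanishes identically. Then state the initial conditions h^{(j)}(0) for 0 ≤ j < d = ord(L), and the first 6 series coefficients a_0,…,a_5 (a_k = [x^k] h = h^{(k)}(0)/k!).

L = (21 + 27·x) + (-17 - 30·x - 81·x^2)·Dx + (-2 + 14·x + 42·x^2 - 54·x^3)·Dx^2  (order 2).
h: a_k = 4, 9/2, 15/8, 75/16, -21/128, 2469/256, …
ICs: h(0) = 4, h′(0) = 9/2.

f: a_k = 1, 3/2, -9/8, 27/16, -405/128, 1701/256, …
g: a_k = 3, 3, 3, 3, 3, 3, …
Sum ⇒ L₀ = lclm(L_f,L_g) in ℚ(x)⟨Dx⟩.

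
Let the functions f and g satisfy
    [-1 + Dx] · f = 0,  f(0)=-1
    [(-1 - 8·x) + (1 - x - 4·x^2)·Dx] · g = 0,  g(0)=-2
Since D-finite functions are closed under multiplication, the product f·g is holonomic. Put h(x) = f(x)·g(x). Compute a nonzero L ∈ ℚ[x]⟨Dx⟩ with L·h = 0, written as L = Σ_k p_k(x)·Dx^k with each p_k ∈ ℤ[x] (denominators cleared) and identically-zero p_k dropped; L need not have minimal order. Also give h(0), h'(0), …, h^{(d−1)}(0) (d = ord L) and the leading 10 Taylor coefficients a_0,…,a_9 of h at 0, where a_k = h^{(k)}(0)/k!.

L = (2 + 7·x - 4·x^2) + (-1 + x + 4·x^2)·Dx  (order 1).
h: a_k = 2, 4, 13, 88/3, 977/12, 5963/30, 188797/360, 831287/630, 68891713/20160, 788834021/90720, …
ICs: h(0) = 2.

f: a_k = -1, -1, -1/2, -1/6, -1/24, -1/120, -1/720, -1/5040, -1/40320, -1/362880, …
g: a_k = -2, -2, -10, -18, -58, -130, -362, -882, -2330, -5858, …
f·g: L₀ = L_f ⊗_s L_g, ord ≤ 1·1.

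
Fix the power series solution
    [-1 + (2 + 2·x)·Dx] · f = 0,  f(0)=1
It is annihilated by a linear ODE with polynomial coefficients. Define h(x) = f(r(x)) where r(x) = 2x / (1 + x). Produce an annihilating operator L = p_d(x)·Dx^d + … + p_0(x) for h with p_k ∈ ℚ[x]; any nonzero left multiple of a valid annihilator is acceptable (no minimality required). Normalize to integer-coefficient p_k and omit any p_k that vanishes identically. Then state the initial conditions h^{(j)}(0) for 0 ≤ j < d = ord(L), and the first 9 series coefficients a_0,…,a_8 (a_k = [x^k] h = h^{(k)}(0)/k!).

f: a_k = 1, 1/2, -1/8, 1/16, -5/128, 7/256, -21/1024, 33/2048, -429/32768, …
Change of var in L_f (x↦r) gives L₀.
L = -1 + (1 + 4·x + 3·x^2)·Dx  (order 1).
h: a_k = 1, 1, -3/2, 5/2, -37/8, 75/8, -327/16, 753/16, -14445/128, …
ICs: h(0) = 1.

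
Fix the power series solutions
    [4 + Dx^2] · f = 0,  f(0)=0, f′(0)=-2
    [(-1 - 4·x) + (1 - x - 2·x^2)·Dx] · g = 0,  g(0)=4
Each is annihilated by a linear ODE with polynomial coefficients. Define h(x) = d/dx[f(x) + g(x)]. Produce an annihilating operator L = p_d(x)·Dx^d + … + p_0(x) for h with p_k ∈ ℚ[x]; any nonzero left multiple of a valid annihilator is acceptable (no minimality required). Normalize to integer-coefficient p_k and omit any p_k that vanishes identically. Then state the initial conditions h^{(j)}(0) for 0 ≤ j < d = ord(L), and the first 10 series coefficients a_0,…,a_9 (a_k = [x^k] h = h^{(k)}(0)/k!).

L = (576 + 2400·x + 5616·x^2 + 3360·x^3 + 3840·x^4 + 1152·x^5 + 768·x^6) + (-68 - 236·x + 240·x^2 + 488·x^3 + 560·x^4 + 672·x^5 + 448·x^6 + 256·x^7)·Dx + (144 + 600·x + 1404·x^2 + 840·x^3 + 960·x^4 + 288·x^5 + 192·x^6)·Dx^2 + (-17 - 59·x + 60·x^2 + 122·x^3 + 140·x^4 + 168·x^5 + 112·x^6 + 64·x^7)·Dx^3  (order 3).
h: a_k = 2, 24, 64, 176, 1256/3, 1032, 107108/45, 5472, 3866936/315, 27320, …
ICs: h(0) = 2, h′(0) = 24, h′′(0) = 128.

f: a_k = 0, -2, 0, 4/3, 0, -4/15, 0, 8/315, 0, -4/2835, …
g: a_k = 4, 4, 12, 20, 44, 84, 172, 340, 684, 1364, …
f+g: L₀ = lclm(L_f,L_g), ord ≤ 2+1.
h=h₀': d/dx-closure on L₀ ⇒ L.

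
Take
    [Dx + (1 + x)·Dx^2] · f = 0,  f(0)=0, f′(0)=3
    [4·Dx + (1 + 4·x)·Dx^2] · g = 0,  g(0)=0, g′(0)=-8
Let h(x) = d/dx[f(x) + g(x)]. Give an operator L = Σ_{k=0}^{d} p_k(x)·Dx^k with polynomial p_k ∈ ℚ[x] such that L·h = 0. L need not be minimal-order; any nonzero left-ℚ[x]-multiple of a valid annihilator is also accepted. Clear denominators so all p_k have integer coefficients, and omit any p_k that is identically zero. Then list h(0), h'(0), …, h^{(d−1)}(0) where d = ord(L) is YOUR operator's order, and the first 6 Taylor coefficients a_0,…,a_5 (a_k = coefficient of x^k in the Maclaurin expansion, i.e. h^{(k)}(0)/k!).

f: a_k = 0, 3, -3/2, 1, -3/4, 3/5, …
g: a_k = 0, -8, 16, -128/3, 128, -2048/5, …
f+g: L₀ = lclm(L_f,L_g), ord ≤ 2+2.
h=h₀': d/dx-closure on L₀ ⇒ L.
L = 8 + (10 + 16·x)·Dx + (1 + 5·x + 4·x^2)·Dx^2  (order 2).
h: a_k = -5, 29, -125, 509, -2045, 8189, …
ICs: h(0) = -5, h′(0) = 29.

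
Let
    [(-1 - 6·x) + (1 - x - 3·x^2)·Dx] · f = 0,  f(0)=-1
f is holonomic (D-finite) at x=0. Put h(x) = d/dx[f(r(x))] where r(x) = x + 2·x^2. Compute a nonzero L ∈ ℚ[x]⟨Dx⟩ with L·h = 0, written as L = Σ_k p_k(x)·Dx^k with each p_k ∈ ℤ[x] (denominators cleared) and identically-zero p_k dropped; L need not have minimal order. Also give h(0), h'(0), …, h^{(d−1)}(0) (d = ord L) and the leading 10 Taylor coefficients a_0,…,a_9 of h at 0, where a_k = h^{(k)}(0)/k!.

L = (12 + 102·x + 366·x^2 + 1008·x^3 + 2808·x^4 + 4320·x^5 + 2880·x^6) + (-1 - 9·x - 21·x^2 + 50·x^3 + 360·x^4 + 792·x^5 + 1008·x^6 + 576·x^7)·Dx  (order 1).
h: a_k = -1, -12, -69, -308, -1380, -6054, -25123, -102960, -416115, -1657610, …
ICs: h(0) = -1.

f: a_k = -1, -1, -4, -7, -19, -40, -97, -217, -508, -1159, …
Change of var in L_f (x↦r) gives L₀.
Differentiate: ansatz ord ≤ ord L₀ ⇒ L.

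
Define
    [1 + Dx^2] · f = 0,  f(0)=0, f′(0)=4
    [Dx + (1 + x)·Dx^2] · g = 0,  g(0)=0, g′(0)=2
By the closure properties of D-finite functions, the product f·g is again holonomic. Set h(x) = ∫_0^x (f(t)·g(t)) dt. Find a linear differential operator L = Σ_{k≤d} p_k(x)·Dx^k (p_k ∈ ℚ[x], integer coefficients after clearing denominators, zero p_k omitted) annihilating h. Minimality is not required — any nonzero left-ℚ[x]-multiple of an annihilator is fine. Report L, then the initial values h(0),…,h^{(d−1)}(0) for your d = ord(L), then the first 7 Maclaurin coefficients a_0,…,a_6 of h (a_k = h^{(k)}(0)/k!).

L = (-3 + 6·x + 19·x^2 + 16·x^3 + 4·x^4)·Dx + (4 + 20·x + 24·x^2 + 8·x^3)·Dx^2 + (20·x + 42·x^2 + 32·x^3 + 8·x^4)·Dx^3 + (4 + 20·x + 24·x^2 + 8·x^3)·Dx^4 + (3 + 14·x + 23·x^2 + 16·x^3 + 4·x^4)·Dx^5  (order 5).
h: a_k = 0, 0, 0, 8/3, -1, 4/15, -2/9, …
ICs: h(0) = 0, h′(0) = 0, h′′(0) = 0, h′′′(0) = 16, h′′′′(0) = -24.

f: a_k = 0, 4, 0, -2/3, 0, 1/30, 0, …
g: a_k = 0, 2, -1, 2/3, -1/2, 2/5, -1/3, …
h₀=f·g: eliminate ⇒ L₀, order ≤ 2·2.
∫: right-multiply L₀ by Dx.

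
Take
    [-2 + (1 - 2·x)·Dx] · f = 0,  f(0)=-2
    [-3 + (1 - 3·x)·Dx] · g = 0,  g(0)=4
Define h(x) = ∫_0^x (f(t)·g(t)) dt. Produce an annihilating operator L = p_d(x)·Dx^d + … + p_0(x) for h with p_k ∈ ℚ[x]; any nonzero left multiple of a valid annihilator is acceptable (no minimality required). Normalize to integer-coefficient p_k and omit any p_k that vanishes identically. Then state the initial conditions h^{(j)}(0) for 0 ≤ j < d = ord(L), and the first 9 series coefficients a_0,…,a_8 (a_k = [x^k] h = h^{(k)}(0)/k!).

f: a_k = -2, -4, -8, -16, -32, -64, -128, -256, -512, …
g: a_k = 4, 12, 36, 108, 324, 972, 2916, 8748, 26244, …
L₀ := L_f ⊗_s L_g (sym. prod.), ord ≤ 1.
h=∫h₀ ⇒ L = L₀·Dx.
L = (-5 + 12·x)·Dx + (1 - 5·x + 6·x^2)·Dx^2  (order 2).
h: a_k = 0, -8, -20, -152/3, -130, -1688/5, -2660/3, -16472/7, -6305, …
ICs: h(0) = 0, h′(0) = -8.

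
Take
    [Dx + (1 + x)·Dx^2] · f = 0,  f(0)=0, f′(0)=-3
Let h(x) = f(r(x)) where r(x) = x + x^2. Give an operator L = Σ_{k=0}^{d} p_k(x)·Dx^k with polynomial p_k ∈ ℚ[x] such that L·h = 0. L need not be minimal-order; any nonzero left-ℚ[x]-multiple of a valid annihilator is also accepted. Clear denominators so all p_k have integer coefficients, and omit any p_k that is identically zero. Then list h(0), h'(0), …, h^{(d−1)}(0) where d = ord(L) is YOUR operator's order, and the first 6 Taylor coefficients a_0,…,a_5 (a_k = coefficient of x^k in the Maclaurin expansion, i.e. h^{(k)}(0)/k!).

f: a_k = 0, -3, 3/2, -1, 3/4, -3/5, …
Change of var in L_f (x↦r) gives L₀.
L = (-1 + 2·x + 2·x^2)·Dx + (1 + 3·x + 3·x^2 + 2·x^3)·Dx^2  (order 2).
h: a_k = 0, -3, -3/2, 2, -3/4, -3/5, …
ICs: h(0) = 0, h′(0) = -3.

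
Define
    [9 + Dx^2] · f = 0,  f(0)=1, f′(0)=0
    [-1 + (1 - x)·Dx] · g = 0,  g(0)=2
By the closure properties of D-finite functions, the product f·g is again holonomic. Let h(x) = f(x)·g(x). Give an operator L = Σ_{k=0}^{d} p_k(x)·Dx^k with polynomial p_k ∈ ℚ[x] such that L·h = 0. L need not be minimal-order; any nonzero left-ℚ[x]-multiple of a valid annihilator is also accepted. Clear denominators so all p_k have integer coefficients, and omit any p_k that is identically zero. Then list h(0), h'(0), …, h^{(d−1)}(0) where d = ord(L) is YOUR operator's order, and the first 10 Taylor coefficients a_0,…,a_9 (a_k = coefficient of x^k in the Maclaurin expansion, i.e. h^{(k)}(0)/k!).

f: a_k = 1, 0, -9/2, 0, 27/8, 0, -81/80, 0, 729/4480, 0, …
g: a_k = 2, 2, 2, 2, 2, 2, 2, 2, 2, 2, …
Sym-product of L_f,L_g gives L₀ (≤ ord 2).
L = (-9 + 9·x) + 2·Dx + (-1 + x)·Dx^2  (order 2).
h: a_k = 2, 2, -7, -7, -1/4, -1/4, -91/40, -91/40, -4367/2240, -4367/2240, …
ICs: h(0) = 2, h′(0) = 2.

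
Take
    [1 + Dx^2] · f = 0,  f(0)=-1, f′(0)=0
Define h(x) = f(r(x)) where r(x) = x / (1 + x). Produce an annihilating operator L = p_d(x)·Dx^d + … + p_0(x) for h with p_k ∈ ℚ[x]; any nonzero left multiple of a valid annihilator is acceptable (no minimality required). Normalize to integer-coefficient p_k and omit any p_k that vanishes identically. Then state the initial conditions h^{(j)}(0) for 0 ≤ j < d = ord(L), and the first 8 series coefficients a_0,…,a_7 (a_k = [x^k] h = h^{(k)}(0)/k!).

f: a_k = -1, 0, 1/2, 0, -1/24, 0, 1/720, 0, …
f∘r: x↦r, Dx↦Dx/r' in L_f ⇒ L₀.
L = 1 + (2 + 6·x + 6·x^2 + 2·x^3)·Dx + (1 + 4·x + 6·x^2 + 4·x^3 + x^4)·Dx^2  (order 2).
h: a_k = -1, 0, 1/2, -1, 35/24, -11/6, 1501/720, -87/40, …
ICs: h(0) = -1, h′(0) = 0.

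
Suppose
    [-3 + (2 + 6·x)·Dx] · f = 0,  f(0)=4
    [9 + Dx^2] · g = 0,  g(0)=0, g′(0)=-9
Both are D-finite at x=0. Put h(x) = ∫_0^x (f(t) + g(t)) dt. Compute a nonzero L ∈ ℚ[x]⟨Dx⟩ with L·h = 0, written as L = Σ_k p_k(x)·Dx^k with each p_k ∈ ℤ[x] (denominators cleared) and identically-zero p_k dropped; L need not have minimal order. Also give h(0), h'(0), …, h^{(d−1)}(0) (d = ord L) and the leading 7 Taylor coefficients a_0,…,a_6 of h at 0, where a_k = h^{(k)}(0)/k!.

L = (-63 - 216·x - 324·x^2)·Dx + (18 + 198·x + 648·x^2 + 648·x^3)·Dx^2 + (-7 - 24·x - 36·x^2)·Dx^3 + (2 + 22·x + 72·x^2 + 72·x^3)·Dx^4  (order 4).
h: a_k = 0, 4, -3/2, -3/2, 81/16, -81/32, 2187/640, …
ICs: h(0) = 0, h′(0) = 4, h′′(0) = -3, h′′′(0) = -9.

f: a_k = 4, 6, -9/2, 27/4, -405/32, 1701/64, -15309/256, …
g: a_k = 0, -9, 0, 27/2, 0, -243/40, 0, …
f+g: L₀ = lclm(L_f,L_g), ord ≤ 1+2.
h=∫₀ˣh₀: take L = L₀·Dx.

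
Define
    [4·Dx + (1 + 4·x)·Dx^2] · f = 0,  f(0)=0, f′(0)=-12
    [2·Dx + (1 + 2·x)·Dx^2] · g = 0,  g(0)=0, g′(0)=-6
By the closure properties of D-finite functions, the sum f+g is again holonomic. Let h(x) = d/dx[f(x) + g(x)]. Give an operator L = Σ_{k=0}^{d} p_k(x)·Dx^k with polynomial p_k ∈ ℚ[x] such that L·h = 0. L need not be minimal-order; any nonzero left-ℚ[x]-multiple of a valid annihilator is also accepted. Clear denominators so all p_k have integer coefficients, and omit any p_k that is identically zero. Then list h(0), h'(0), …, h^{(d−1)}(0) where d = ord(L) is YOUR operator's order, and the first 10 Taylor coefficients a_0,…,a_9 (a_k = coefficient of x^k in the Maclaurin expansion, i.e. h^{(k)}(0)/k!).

f: a_k = 0, -12, 24, -64, 192, -3072/5, 2048, -49152/7, 24576, -262144/3, …
g: a_k = 0, -6, 6, -8, 12, -96/5, 32, -384/7, 96, -512/3, …
L₀ := lclm(L_f,L_g); ord L₀ ≤ 2+2.
h₀' ⇒ L via d/dx closure of L₀.
L = 16 + (12 + 32·x)·Dx + (1 + 6·x + 8·x^2)·Dx^2  (order 2).
h: a_k = -18, 60, -216, 816, -3168, 12480, -49536, 197376, -787968, 3148800, …
ICs: h(0) = -18, h′(0) = 60.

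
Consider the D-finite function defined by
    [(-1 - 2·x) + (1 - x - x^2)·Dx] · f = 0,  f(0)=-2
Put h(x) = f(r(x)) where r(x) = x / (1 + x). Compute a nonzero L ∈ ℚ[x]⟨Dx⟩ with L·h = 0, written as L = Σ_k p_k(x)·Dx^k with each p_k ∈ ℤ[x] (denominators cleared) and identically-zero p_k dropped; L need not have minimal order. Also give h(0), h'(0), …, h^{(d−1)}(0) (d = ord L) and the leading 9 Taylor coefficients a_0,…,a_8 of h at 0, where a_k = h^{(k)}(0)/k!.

f: a_k = -2, -2, -4, -6, -10, -16, -26, -42, -68, …
L₀ from L_f via x↦r, Dx↦r'^{-1}Dx.
L = (1 + 3·x) + (-1 - 2·x + x^3)·Dx  (order 1).
h: a_k = -2, -2, -2, 0, -2, 2, -4, 6, -10, …
ICs: h(0) = -2.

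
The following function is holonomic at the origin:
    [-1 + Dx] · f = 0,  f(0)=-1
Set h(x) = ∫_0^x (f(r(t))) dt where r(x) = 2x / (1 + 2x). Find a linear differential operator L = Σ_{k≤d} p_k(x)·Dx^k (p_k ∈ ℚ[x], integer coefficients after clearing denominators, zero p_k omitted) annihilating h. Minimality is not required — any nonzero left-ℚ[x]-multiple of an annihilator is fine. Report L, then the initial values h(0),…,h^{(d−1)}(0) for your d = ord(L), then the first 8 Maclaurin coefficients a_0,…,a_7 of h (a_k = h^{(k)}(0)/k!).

f: a_k = -1, -1, -1/2, -1/6, -1/24, -1/120, -1/720, -1/5040, …
f∘r: x↦r, Dx↦Dx/r' in L_f ⇒ L₀.
h=∫₀ˣh₀: take L = L₀·Dx.
L = -2·Dx + (1 + 4·x + 4·x^2)·Dx^2  (order 2).
h: a_k = 0, -1, -1, 2/3, -1/3, -2/15, 38/45, -604/315, …
ICs: h(0) = 0, h′(0) = -1.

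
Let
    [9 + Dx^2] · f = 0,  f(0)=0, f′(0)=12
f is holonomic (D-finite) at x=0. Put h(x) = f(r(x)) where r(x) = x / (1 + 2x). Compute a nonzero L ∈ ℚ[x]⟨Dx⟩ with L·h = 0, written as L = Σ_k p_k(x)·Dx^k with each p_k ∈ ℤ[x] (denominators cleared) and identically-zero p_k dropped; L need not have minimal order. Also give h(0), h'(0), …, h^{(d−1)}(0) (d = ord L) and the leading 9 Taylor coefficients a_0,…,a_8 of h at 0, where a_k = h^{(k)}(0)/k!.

f: a_k = 0, 12, 0, -18, 0, 81/10, 0, -243/140, 0, …
Change of var in L_f (x↦r) gives L₀.
L = 9 + (4 + 24·x + 48·x^2 + 32·x^3)·Dx + (1 + 8·x + 24·x^2 + 32·x^3 + 16·x^4)·Dx^2  (order 2).
h: a_k = 0, 12, -24, 30, 12, -2319/10, 975, -429483/140, 83163/10, …
ICs: h(0) = 0, h′(0) = 12.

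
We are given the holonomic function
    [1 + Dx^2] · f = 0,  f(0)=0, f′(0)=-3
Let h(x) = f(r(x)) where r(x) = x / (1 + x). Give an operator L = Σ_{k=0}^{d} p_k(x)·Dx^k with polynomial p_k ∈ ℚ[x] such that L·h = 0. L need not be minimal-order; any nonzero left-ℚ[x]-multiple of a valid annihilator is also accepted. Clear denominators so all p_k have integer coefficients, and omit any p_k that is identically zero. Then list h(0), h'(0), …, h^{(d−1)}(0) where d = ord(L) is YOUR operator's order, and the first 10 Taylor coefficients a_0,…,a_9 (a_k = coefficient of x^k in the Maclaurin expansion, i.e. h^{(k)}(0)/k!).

f: a_k = 0, -3, 0, 1/2, 0, -1/40, 0, 1/1680, 0, -1/120960, …
Change of var in L_f (x↦r) gives L₀.
L = 1 + (2 + 6·x + 6·x^2 + 2·x^3)·Dx + (1 + 4·x + 6·x^2 + 4·x^3 + x^4)·Dx^2  (order 2).
h: a_k = 0, -3, 3, -5/2, 3/2, -1/40, -15/8, 6931/1680, -1591/240, 224179/24192, …
ICs: h(0) = 0, h′(0) = -3.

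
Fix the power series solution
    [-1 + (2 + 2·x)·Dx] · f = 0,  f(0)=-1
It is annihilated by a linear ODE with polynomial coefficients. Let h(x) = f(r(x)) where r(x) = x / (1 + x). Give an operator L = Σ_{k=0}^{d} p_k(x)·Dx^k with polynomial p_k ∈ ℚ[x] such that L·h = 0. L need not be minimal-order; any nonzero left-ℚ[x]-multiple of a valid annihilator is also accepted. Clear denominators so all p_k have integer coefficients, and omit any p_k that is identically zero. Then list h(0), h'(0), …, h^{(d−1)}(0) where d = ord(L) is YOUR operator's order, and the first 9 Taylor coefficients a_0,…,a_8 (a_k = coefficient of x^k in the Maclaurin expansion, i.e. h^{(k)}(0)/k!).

L = -1 + (2 + 6·x + 4·x^2)·Dx  (order 1).
h: a_k = -1, -1/2, 5/8, -13/16, 141/128, -399/256, 2353/1024, -7205/2048, 182461/32768, …
ICs: h(0) = -1.

f: a_k = -1, -1/2, 1/8, -1/16, 5/128, -7/256, 21/1024, -33/2048, 429/32768, …
h₀=f(r): pull back L_f along r ⇒ L₀.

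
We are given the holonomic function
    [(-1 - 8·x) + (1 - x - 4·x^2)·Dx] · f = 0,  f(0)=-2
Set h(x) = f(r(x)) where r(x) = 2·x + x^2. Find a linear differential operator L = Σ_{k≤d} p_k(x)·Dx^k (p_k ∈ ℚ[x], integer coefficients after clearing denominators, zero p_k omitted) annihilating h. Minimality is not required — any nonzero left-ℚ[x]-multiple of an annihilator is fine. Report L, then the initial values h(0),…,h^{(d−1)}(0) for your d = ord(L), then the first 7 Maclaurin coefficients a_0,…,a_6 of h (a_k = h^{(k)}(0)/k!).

f: a_k = -2, -2, -10, -18, -58, -130, -362, …
Substitute x→r, Dx→(1/r')Dx; clear ⇒ L₀.
L = (2 + 34·x + 48·x^2 + 16·x^3) + (-1 + 2·x + 17·x^2 + 16·x^3 + 4·x^4)·Dx  (order 1).
h: a_k = -2, -4, -42, -184, -1154, -6124, -34978, …
ICs: h(0) = -2.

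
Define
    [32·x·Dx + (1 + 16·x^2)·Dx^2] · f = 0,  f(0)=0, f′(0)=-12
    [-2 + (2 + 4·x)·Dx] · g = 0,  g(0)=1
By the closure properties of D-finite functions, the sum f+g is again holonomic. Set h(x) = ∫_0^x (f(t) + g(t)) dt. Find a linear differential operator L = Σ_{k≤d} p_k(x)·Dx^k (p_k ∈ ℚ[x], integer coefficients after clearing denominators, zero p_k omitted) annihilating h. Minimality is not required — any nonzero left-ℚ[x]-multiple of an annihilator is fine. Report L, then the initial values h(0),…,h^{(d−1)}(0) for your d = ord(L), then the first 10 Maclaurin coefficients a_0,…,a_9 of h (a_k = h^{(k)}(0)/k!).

L = (-32 - 160·x + 1536·x^2 + 1536·x^3)·Dx^2 + (-35 - 128·x + 1312·x^2 + 6144·x^3 + 5376·x^4)·Dx^3 + (-1 + 30·x + 96·x^2 + 576·x^3 + 1792·x^4 + 1536·x^5)·Dx^4  (order 4).
h: a_k = 0, 1, -11/2, -1/6, 129/8, -1/8, -24541/240, -3/16, 786663/896, -143/384, …
ICs: h(0) = 0, h′(0) = 1, h′′(0) = -11, h′′′(0) = -1.

f: a_k = 0, -12, 0, 64, 0, -3072/5, 0, 49152/7, 0, -262144/3, …
g: a_k = 1, 1, -1/2, 1/2, -5/8, 7/8, -21/16, 33/16, -429/128, 715/128, …
Weyl lclm of L_f,L_g ⇒ L₀ (ord ≤ 3).
h=∫h₀ ⇒ L = L₀·Dx.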